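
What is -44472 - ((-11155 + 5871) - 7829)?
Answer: -31359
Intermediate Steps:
-44472 - ((-11155 + 5871) - 7829) = -44472 - (-5284 - 7829) = -44472 - 1*(-13113) = -44472 + 13113 = -31359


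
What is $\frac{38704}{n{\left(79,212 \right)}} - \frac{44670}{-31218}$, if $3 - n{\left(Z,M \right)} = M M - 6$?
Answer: $\frac{281531}{494285} \approx 0.56957$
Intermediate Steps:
$n{\left(Z,M \right)} = 9 - M^{2}$ ($n{\left(Z,M \right)} = 3 - \left(M M - 6\right) = 3 - \left(M^{2} - 6\right) = 3 - \left(-6 + M^{2}\right) = 9 - M^{2}$)
$\frac{38704}{n{\left(79,212 \right)}} - \frac{44670}{-31218} = \frac{38704}{9 - 212^{2}} - \frac{44670}{-31218} = \frac{38704}{9 - 44944} - - \frac{7445}{5203} = \frac{38704}{9 - 44944} + \frac{7445}{5203} = \frac{38704}{-44935} + \frac{7445}{5203} = 38704 \left(- \frac{1}{44935}\right) + \frac{7445}{5203} = - \frac{38704}{44935} + \frac{7445}{5203} = \frac{281531}{494285}$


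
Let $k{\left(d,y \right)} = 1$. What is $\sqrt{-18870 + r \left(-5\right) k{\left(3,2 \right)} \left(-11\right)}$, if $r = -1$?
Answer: $5 i \sqrt{757} \approx 137.57 i$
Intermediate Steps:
$\sqrt{-18870 + r \left(-5\right) k{\left(3,2 \right)} \left(-11\right)} = \sqrt{-18870 + \left(-1\right) \left(-5\right) 1 \left(-11\right)} = \sqrt{-18870 + 5 \cdot 1 \left(-11\right)} = \sqrt{-18870 + 5 \left(-11\right)} = \sqrt{-18870 - 55} = \sqrt{-18925} = 5 i \sqrt{757}$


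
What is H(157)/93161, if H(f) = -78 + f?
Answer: 79/93161 ≈ 0.00084799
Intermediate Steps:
H(157)/93161 = (-78 + 157)/93161 = 79*(1/93161) = 79/93161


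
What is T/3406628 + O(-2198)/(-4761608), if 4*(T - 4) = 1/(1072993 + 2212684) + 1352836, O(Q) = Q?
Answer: 2657990293068441249/26648527891562073424 ≈ 0.099743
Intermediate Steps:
T = 4445034700805/13142708 (T = 4 + (1/(1072993 + 2212684) + 1352836)/4 = 4 + (1/3285677 + 1352836)/4 = 4 + (¼)*(4444982129973/3285677) = 4 + 4444982129973/13142708 = 4445034700805/13142708 ≈ 3.3821e+5)
T/3406628 + O(-2198)/(-4761608) = (4445034700805/13142708)/3406628 - 2198/(-4761608) = (4445034700805/13142708)*(1/3406628) - 2198*(-1/4761608) = 4445034700805/44772317068624 + 1099/2380804 = 2657990293068441249/26648527891562073424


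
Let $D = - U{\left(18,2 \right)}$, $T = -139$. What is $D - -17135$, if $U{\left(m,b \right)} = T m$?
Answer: $19637$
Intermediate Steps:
$U{\left(m,b \right)} = - 139 m$
$D = 2502$ ($D = - \left(-139\right) 18 = \left(-1\right) \left(-2502\right) = 2502$)
$D - -17135 = 2502 - -17135 = 2502 + 17135 = 19637$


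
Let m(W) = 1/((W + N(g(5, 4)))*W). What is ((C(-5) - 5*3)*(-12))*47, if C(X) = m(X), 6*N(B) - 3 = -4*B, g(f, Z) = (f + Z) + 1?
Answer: 2830716/335 ≈ 8449.9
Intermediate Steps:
g(f, Z) = 1 + Z + f (g(f, Z) = (Z + f) + 1 = 1 + Z + f)
N(B) = 1/2 - 2*B/3 (N(B) = 1/2 + (-4*B)/6 = 1/2 - 2*B/3)
m(W) = 1/(W*(-37/6 + W)) (m(W) = 1/((W + (1/2 - 2*(1 + 4 + 5)/3))*W) = 1/((W + (1/2 - 2/3*10))*W) = 1/((W + (1/2 - 20/3))*W) = 1/((W - 37/6)*W) = 1/((-37/6 + W)*W) = 1/(W*(-37/6 + W)))
C(X) = 6/(X*(-37 + 6*X))
((C(-5) - 5*3)*(-12))*47 = ((6/(-5*(-37 + 6*(-5))) - 5*3)*(-12))*47 = ((6*(-1/5)/(-37 - 30) - 15)*(-12))*47 = ((6*(-1/5)/(-67) - 15)*(-12))*47 = ((6*(-1/5)*(-1/67) - 15)*(-12))*47 = ((6/335 - 15)*(-12))*47 = -5019/335*(-12)*47 = (60228/335)*47 = 2830716/335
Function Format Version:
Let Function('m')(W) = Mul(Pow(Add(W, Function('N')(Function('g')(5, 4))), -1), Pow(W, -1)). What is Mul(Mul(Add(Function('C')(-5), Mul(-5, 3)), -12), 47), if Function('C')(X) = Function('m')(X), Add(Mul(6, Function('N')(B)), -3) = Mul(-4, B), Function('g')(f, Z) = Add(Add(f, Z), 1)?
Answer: Rational(2830716, 335) ≈ 8449.9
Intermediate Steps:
Function('g')(f, Z) = Add(1, Z, f) (Function('g')(f, Z) = Add(Add(Z, f), 1) = Add(1, Z, f))
Function('N')(B) = Add(Rational(1, 2), Mul(Rational(-2, 3), B)) (Function('N')(B) = Add(Rational(1, 2), Mul(Rational(1, 6), Mul(-4, B))) = Add(Rational(1, 2), Mul(Rational(-2, 3), B)))
Function('m')(W) = Mul(Pow(W, -1), Pow(Add(Rational(-37, 6), W), -1)) (Function('m')(W) = Mul(Pow(Add(W, Add(Rational(1, 2), Mul(Rational(-2, 3), Add(1, 4, 5)))), -1), Pow(W, -1)) = Mul(Pow(Add(W, Add(Rational(1, 2), Mul(Rational(-2, 3), 10))), -1), Pow(W, -1)) = Mul(Pow(Add(W, Add(Rational(1, 2), Rational(-20, 3))), -1), Pow(W, -1)) = Mul(Pow(Add(W, Rational(-37, 6)), -1), Pow(W, -1)) = Mul(Pow(Add(Rational(-37, 6), W), -1), Pow(W, -1)) = Mul(Pow(W, -1), Pow(Add(Rational(-37, 6), W), -1)))
Function('C')(X) = Mul(6, Pow(X, -1), Pow(Add(-37, Mul(6, X)), -1))
Mul(Mul(Add(Function('C')(-5), Mul(-5, 3)), -12), 47) = Mul(Mul(Add(Mul(6, Pow(-5, -1), Pow(Add(-37, Mul(6, -5)), -1)), Mul(-5, 3)), -12), 47) = Mul(Mul(Add(Mul(6, Rational(-1, 5), Pow(Add(-37, -30), -1)), -15), -12), 47) = Mul(Mul(Add(Mul(6, Rational(-1, 5), Pow(-67, -1)), -15), -12), 47) = Mul(Mul(Add(Mul(6, Rational(-1, 5), Rational(-1, 67)), -15), -12), 47) = Mul(Mul(Add(Rational(6, 335), -15), -12), 47) = Mul(Mul(Rational(-5019, 335), -12), 47) = Mul(Rational(60228, 335), 47) = Rational(2830716, 335)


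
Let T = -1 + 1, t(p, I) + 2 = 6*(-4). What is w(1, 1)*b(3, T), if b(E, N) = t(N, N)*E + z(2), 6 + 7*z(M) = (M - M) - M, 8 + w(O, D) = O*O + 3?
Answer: 2216/7 ≈ 316.57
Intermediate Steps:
t(p, I) = -26 (t(p, I) = -2 + 6*(-4) = -2 - 24 = -26)
w(O, D) = -5 + O**2 (w(O, D) = -8 + (O*O + 3) = -8 + (O**2 + 3) = -8 + (3 + O**2) = -5 + O**2)
T = 0
z(M) = -6/7 - M/7 (z(M) = -6/7 + ((M - M) - M)/7 = -6/7 + (0 - M)/7 = -6/7 + (-M)/7 = -6/7 - M/7)
b(E, N) = -8/7 - 26*E (b(E, N) = -26*E + (-6/7 - 1/7*2) = -26*E + (-6/7 - 2/7) = -26*E - 8/7 = -8/7 - 26*E)
w(1, 1)*b(3, T) = (-5 + 1**2)*(-8/7 - 26*3) = (-5 + 1)*(-8/7 - 78) = -4*(-554/7) = 2216/7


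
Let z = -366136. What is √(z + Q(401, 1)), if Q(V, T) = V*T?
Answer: I*√365735 ≈ 604.76*I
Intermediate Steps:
Q(V, T) = T*V
√(z + Q(401, 1)) = √(-366136 + 1*401) = √(-366136 + 401) = √(-365735) = I*√365735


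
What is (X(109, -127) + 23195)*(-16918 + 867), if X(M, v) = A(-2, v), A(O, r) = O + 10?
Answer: -372431353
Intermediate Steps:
A(O, r) = 10 + O
X(M, v) = 8 (X(M, v) = 10 - 2 = 8)
(X(109, -127) + 23195)*(-16918 + 867) = (8 + 23195)*(-16918 + 867) = 23203*(-16051) = -372431353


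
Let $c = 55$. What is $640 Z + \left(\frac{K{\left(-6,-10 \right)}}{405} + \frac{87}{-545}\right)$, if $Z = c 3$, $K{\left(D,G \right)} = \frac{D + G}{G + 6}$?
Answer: $\frac{4661705389}{44145} \approx 1.056 \cdot 10^{5}$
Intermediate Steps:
$K{\left(D,G \right)} = \frac{D + G}{6 + G}$
$Z = 165$ ($Z = 55 \cdot 3 = 165$)
$640 Z + \left(\frac{K{\left(-6,-10 \right)}}{405} + \frac{87}{-545}\right) = 640 \cdot 165 + \left(\frac{\frac{1}{6 - 10} \left(-6 - 10\right)}{405} + \frac{87}{-545}\right) = 105600 + \left(\frac{1}{-4} \left(-16\right) \frac{1}{405} + 87 \left(- \frac{1}{545}\right)\right) = 105600 - \left(\frac{87}{545} - \left(- \frac{1}{4}\right) \left(-16\right) \frac{1}{405}\right) = 105600 + \left(4 \cdot \frac{1}{405} - \frac{87}{545}\right) = 105600 + \left(\frac{4}{405} - \frac{87}{545}\right) = 105600 - \frac{6611}{44145} = \frac{4661705389}{44145}$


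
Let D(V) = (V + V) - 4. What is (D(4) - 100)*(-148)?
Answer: 14208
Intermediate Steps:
D(V) = -4 + 2*V (D(V) = 2*V - 4 = -4 + 2*V)
(D(4) - 100)*(-148) = ((-4 + 2*4) - 100)*(-148) = ((-4 + 8) - 100)*(-148) = (4 - 100)*(-148) = -96*(-148) = 14208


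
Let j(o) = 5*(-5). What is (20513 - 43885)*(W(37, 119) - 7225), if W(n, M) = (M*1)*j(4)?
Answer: 238394400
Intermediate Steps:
j(o) = -25
W(n, M) = -25*M (W(n, M) = (M*1)*(-25) = M*(-25) = -25*M)
(20513 - 43885)*(W(37, 119) - 7225) = (20513 - 43885)*(-25*119 - 7225) = -23372*(-2975 - 7225) = -23372*(-10200) = 238394400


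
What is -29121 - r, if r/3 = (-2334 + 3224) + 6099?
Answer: -50088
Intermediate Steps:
r = 20967 (r = 3*((-2334 + 3224) + 6099) = 3*(890 + 6099) = 3*6989 = 20967)
-29121 - r = -29121 - 1*20967 = -29121 - 20967 = -50088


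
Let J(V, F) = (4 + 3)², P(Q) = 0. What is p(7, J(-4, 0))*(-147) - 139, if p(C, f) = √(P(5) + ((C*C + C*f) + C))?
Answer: -139 - 147*√399 ≈ -3075.3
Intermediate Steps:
J(V, F) = 49 (J(V, F) = 7² = 49)
p(C, f) = √(C + C² + C*f) (p(C, f) = √(0 + ((C*C + C*f) + C)) = √(0 + ((C² + C*f) + C)) = √(0 + (C + C² + C*f)) = √(C + C² + C*f))
p(7, J(-4, 0))*(-147) - 139 = √(7*(1 + 7 + 49))*(-147) - 139 = √(7*57)*(-147) - 139 = √399*(-147) - 139 = -147*√399 - 139 = -139 - 147*√399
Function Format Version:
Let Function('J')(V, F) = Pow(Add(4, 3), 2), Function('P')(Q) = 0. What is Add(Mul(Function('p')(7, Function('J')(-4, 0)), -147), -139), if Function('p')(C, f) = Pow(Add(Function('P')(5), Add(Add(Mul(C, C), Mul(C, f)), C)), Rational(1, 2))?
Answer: Add(-139, Mul(-147, Pow(399, Rational(1, 2)))) ≈ -3075.3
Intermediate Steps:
Function('J')(V, F) = 49 (Function('J')(V, F) = Pow(7, 2) = 49)
Function('p')(C, f) = Pow(Add(C, Pow(C, 2), Mul(C, f)), Rational(1, 2)) (Function('p')(C, f) = Pow(Add(0, Add(Add(Mul(C, C), Mul(C, f)), C)), Rational(1, 2)) = Pow(Add(0, Add(Add(Pow(C, 2), Mul(C, f)), C)), Rational(1, 2)) = Pow(Add(0, Add(C, Pow(C, 2), Mul(C, f))), Rational(1, 2)) = Pow(Add(C, Pow(C, 2), Mul(C, f)), Rational(1, 2)))
Add(Mul(Function('p')(7, Function('J')(-4, 0)), -147), -139) = Add(Mul(Pow(Mul(7, Add(1, 7, 49)), Rational(1, 2)), -147), -139) = Add(Mul(Pow(Mul(7, 57), Rational(1, 2)), -147), -139) = Add(Mul(Pow(399, Rational(1, 2)), -147), -139) = Add(Mul(-147, Pow(399, Rational(1, 2))), -139) = Add(-139, Mul(-147, Pow(399, Rational(1, 2))))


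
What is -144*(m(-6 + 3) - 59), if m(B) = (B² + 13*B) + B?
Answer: 13248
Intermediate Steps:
m(B) = B² + 14*B
-144*(m(-6 + 3) - 59) = -144*((-6 + 3)*(14 + (-6 + 3)) - 59) = -144*(-3*(14 - 3) - 59) = -144*(-3*11 - 59) = -144*(-33 - 59) = -144*(-92) = 13248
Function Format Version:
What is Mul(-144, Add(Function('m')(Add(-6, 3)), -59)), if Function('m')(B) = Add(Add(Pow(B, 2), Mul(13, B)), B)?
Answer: 13248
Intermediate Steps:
Function('m')(B) = Add(Pow(B, 2), Mul(14, B))
Mul(-144, Add(Function('m')(Add(-6, 3)), -59)) = Mul(-144, Add(Mul(Add(-6, 3), Add(14, Add(-6, 3))), -59)) = Mul(-144, Add(Mul(-3, Add(14, -3)), -59)) = Mul(-144, Add(Mul(-3, 11), -59)) = Mul(-144, Add(-33, -59)) = Mul(-144, -92) = 13248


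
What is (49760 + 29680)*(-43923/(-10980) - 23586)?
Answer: -114274597556/61 ≈ -1.8734e+9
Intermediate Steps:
(49760 + 29680)*(-43923/(-10980) - 23586) = 79440*(-43923*(-1/10980) - 23586) = 79440*(14641/3660 - 23586) = 79440*(-86310119/3660) = -114274597556/61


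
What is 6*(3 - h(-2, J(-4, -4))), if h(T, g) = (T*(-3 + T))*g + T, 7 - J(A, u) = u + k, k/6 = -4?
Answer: -2070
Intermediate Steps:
k = -24 (k = 6*(-4) = -24)
J(A, u) = 31 - u (J(A, u) = 7 - (u - 24) = 7 - (-24 + u) = 7 + (24 - u) = 31 - u)
h(T, g) = T + T*g*(-3 + T) (h(T, g) = T*g*(-3 + T) + T = T + T*g*(-3 + T))
6*(3 - h(-2, J(-4, -4))) = 6*(3 - (-2)*(1 - 3*(31 - 1*(-4)) - 2*(31 - 1*(-4)))) = 6*(3 - (-2)*(1 - 3*(31 + 4) - 2*(31 + 4))) = 6*(3 - (-2)*(1 - 3*35 - 2*35)) = 6*(3 - (-2)*(1 - 105 - 70)) = 6*(3 - (-2)*(-174)) = 6*(3 - 1*348) = 6*(3 - 348) = 6*(-345) = -2070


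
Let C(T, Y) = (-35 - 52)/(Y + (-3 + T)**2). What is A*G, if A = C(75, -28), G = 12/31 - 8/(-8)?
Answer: -3741/159836 ≈ -0.023405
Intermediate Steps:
G = 43/31 (G = 12*(1/31) - 8*(-1/8) = 12/31 + 1 = 43/31 ≈ 1.3871)
C(T, Y) = -87/(Y + (-3 + T)**2)
A = -87/5156 (A = -87/(-28 + (-3 + 75)**2) = -87/(-28 + 72**2) = -87/(-28 + 5184) = -87/5156 ≈ -0.016874)
A*G = -87/5156*43/31 = -3741/159836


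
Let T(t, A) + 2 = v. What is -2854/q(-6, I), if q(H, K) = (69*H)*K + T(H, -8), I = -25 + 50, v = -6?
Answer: 1427/5179 ≈ 0.27554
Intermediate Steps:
T(t, A) = -8 (T(t, A) = -2 - 6 = -8)
I = 25
q(H, K) = -8 + 69*H*K (q(H, K) = (69*H)*K - 8 = 69*H*K - 8 = -8 + 69*H*K)
-2854/q(-6, I) = -2854/(-8 + 69*(-6)*25) = -2854/(-8 - 10350) = -2854/(-10358) = -2854*(-1/10358) = 1427/5179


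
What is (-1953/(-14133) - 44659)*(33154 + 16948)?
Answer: -1505836352228/673 ≈ -2.2375e+9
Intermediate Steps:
(-1953/(-14133) - 44659)*(33154 + 16948) = (-1953*(-1/14133) - 44659)*50102 = (93/673 - 44659)*50102 = -30055414/673*50102 = -1505836352228/673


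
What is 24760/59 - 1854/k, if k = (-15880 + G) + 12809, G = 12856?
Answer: 2351138/5605 ≈ 419.47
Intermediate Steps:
k = 9785 (k = (-15880 + 12856) + 12809 = -3024 + 12809 = 9785)
24760/59 - 1854/k = 24760/59 - 1854/9785 = 24760*(1/59) - 1854*1/9785 = 24760/59 - 18/95 = 2351138/5605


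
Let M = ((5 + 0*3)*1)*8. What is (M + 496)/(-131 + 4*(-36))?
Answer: -536/275 ≈ -1.9491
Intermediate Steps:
M = 40 (M = ((5 + 0)*1)*8 = (5*1)*8 = 5*8 = 40)
(M + 496)/(-131 + 4*(-36)) = (40 + 496)/(-131 + 4*(-36)) = 536/(-131 - 144) = 536/(-275) = 536*(-1/275) = -536/275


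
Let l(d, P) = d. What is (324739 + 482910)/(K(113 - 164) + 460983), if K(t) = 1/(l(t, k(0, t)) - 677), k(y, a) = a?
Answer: 587968472/335595623 ≈ 1.7520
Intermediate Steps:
K(t) = 1/(-677 + t) (K(t) = 1/(t - 677) = 1/(-677 + t))
(324739 + 482910)/(K(113 - 164) + 460983) = (324739 + 482910)/(1/(-677 + (113 - 164)) + 460983) = 807649/(1/(-677 - 51) + 460983) = 807649/(1/(-728) + 460983) = 807649/(-1/728 + 460983) = 807649/(335595623/728) = 807649*(728/335595623) = 587968472/335595623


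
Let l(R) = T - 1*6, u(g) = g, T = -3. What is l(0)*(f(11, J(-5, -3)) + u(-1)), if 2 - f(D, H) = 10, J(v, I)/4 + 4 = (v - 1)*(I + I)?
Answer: 81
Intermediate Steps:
l(R) = -9 (l(R) = -3 - 1*6 = -3 - 6 = -9)
J(v, I) = -16 + 8*I*(-1 + v) (J(v, I) = -16 + 4*((v - 1)*(I + I)) = -16 + 4*((-1 + v)*(2*I)) = -16 + 4*(2*I*(-1 + v)) = -16 + 8*I*(-1 + v))
f(D, H) = -8 (f(D, H) = 2 - 1*10 = 2 - 10 = -8)
l(0)*(f(11, J(-5, -3)) + u(-1)) = -9*(-8 - 1) = -9*(-9) = 81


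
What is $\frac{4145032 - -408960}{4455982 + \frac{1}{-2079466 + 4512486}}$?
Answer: $\frac{11079953615840}{10841493325641} \approx 1.022$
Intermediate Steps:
$\frac{4145032 - -408960}{4455982 + \frac{1}{-2079466 + 4512486}} = \frac{4145032 + 408960}{4455982 + \frac{1}{2433020}} = \frac{4553992}{4455982 + \frac{1}{2433020}} = \frac{4553992}{\frac{10841493325641}{2433020}} = 4553992 \cdot \frac{2433020}{10841493325641} = \frac{11079953615840}{10841493325641}$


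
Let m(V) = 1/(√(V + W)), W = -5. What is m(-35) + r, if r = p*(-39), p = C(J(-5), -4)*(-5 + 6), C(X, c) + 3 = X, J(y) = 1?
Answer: 78 - I*√10/20 ≈ 78.0 - 0.15811*I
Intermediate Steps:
C(X, c) = -3 + X
p = -2 (p = (-3 + 1)*(-5 + 6) = -2*1 = -2)
m(V) = (-5 + V)^(-½) (m(V) = 1/(√(V - 5)) = 1/(√(-5 + V)) = (-5 + V)^(-½))
r = 78 (r = -2*(-39) = 78)
m(-35) + r = (-5 - 35)^(-½) + 78 = (-40)^(-½) + 78 = -I*√10/20 + 78 = 78 - I*√10/20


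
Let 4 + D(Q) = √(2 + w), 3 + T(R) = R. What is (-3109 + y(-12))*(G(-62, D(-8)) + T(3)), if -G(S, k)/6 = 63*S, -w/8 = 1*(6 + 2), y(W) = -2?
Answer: -72909396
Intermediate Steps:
w = -64 (w = -8*(6 + 2) = -8*8 = -64)
T(R) = -3 + R
D(Q) = -4 + I*√62 (D(Q) = -4 + √(2 - 64) = -4 + √(-62) = -4 + I*√62)
G(S, k) = -378*S
(-3109 + y(-12))*(G(-62, D(-8)) + T(3)) = (-3109 - 2)*(-378*(-62) + (-3 + 3)) = -3111*(23436 + 0) = -3111*23436 = -72909396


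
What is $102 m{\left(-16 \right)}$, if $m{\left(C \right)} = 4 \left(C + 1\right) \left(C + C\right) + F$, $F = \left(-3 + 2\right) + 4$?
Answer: $196146$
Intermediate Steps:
$F = 3$ ($F = -1 + 4 = 3$)
$m{\left(C \right)} = 3 + 8 C \left(1 + C\right)$ ($m{\left(C \right)} = 4 \left(C + 1\right) \left(C + C\right) + 3 = 4 \left(1 + C\right) 2 C + 3 = 4 \cdot 2 C \left(1 + C\right) + 3 = 8 C \left(1 + C\right) + 3 = 3 + 8 C \left(1 + C\right)$)
$102 m{\left(-16 \right)} = 102 \left(3 + 8 \left(-16\right) + 8 \left(-16\right)^{2}\right) = 102 \left(3 - 128 + 8 \cdot 256\right) = 102 \left(3 - 128 + 2048\right) = 102 \cdot 1923 = 196146$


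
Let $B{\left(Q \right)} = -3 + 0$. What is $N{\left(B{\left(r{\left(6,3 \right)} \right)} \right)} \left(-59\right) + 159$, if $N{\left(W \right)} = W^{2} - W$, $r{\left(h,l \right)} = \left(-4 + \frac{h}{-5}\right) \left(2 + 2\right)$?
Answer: $-549$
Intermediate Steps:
$r{\left(h,l \right)} = -16 - \frac{4 h}{5}$ ($r{\left(h,l \right)} = \left(-4 + h \left(- \frac{1}{5}\right)\right) 4 = \left(-4 - \frac{h}{5}\right) 4 = -16 - \frac{4 h}{5}$)
$B{\left(Q \right)} = -3$
$N{\left(B{\left(r{\left(6,3 \right)} \right)} \right)} \left(-59\right) + 159 = - 3 \left(-1 - 3\right) \left(-59\right) + 159 = \left(-3\right) \left(-4\right) \left(-59\right) + 159 = 12 \left(-59\right) + 159 = -708 + 159 = -549$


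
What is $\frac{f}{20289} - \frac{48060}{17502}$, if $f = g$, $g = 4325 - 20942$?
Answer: $- \frac{70328893}{19727671} \approx -3.565$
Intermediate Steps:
$g = -16617$ ($g = 4325 - 20942 = -16617$)
$f = -16617$
$\frac{f}{20289} - \frac{48060}{17502} = - \frac{16617}{20289} - \frac{48060}{17502} = \left(-16617\right) \frac{1}{20289} - \frac{8010}{2917} = - \frac{5539}{6763} - \frac{8010}{2917} = - \frac{70328893}{19727671}$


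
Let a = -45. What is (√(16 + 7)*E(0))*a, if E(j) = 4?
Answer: -180*√23 ≈ -863.25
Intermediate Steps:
(√(16 + 7)*E(0))*a = (√(16 + 7)*4)*(-45) = (√23*4)*(-45) = (4*√23)*(-45) = -180*√23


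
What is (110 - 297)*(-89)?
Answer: 16643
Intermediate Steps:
(110 - 297)*(-89) = -187*(-89) = 16643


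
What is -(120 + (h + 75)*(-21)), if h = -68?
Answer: 27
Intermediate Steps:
-(120 + (h + 75)*(-21)) = -(120 + (-68 + 75)*(-21)) = -(120 + 7*(-21)) = -(120 - 147) = -1*(-27) = 27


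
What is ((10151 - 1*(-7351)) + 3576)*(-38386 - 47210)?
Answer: -1804192488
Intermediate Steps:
((10151 - 1*(-7351)) + 3576)*(-38386 - 47210) = ((10151 + 7351) + 3576)*(-85596) = (17502 + 3576)*(-85596) = 21078*(-85596) = -1804192488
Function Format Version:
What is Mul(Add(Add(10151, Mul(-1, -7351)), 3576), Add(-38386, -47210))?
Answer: -1804192488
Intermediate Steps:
Mul(Add(Add(10151, Mul(-1, -7351)), 3576), Add(-38386, -47210)) = Mul(Add(Add(10151, 7351), 3576), -85596) = Mul(Add(17502, 3576), -85596) = Mul(21078, -85596) = -1804192488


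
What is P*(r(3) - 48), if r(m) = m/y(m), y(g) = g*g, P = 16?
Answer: -2288/3 ≈ -762.67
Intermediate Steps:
y(g) = g²
r(m) = 1/m (r(m) = m/(m²) = m/m² = 1/m)
P*(r(3) - 48) = 16*(1/3 - 48) = 16*(⅓ - 48) = 16*(-143/3) = -2288/3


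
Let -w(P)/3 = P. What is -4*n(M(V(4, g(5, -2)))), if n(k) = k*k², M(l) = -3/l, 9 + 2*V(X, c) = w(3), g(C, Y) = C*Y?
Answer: -4/27 ≈ -0.14815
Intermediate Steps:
w(P) = -3*P
V(X, c) = -9 (V(X, c) = -9/2 + (-3*3)/2 = -9/2 + (½)*(-9) = -9/2 - 9/2 = -9)
n(k) = k³
-4*n(M(V(4, g(5, -2)))) = -4*(-3/(-9))³ = -4*(-3*(-⅑))³ = -4*(⅓)³ = -4*1/27 = -4/27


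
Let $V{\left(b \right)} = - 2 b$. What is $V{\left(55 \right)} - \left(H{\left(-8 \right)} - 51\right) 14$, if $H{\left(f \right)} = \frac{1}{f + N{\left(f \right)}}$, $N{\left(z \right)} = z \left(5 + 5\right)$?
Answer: $\frac{26583}{44} \approx 604.16$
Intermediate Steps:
$N{\left(z \right)} = 10 z$ ($N{\left(z \right)} = z 10 = 10 z$)
$H{\left(f \right)} = \frac{1}{11 f}$ ($H{\left(f \right)} = \frac{1}{f + 10 f} = \frac{1}{11 f}$)
$V{\left(55 \right)} - \left(H{\left(-8 \right)} - 51\right) 14 = \left(-2\right) 55 - \left(\frac{1}{11 \left(-8\right)} - 51\right) 14 = -110 - \left(\frac{1}{11} \left(- \frac{1}{8}\right) - 51\right) 14 = -110 - \left(- \frac{1}{88} - 51\right) 14 = -110 - \left(- \frac{4489}{88}\right) 14 = -110 - - \frac{31423}{44} = -110 + \frac{31423}{44} = \frac{26583}{44}$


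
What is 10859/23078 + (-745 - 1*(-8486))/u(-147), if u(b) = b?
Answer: -177050525/3392466 ≈ -52.189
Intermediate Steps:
10859/23078 + (-745 - 1*(-8486))/u(-147) = 10859/23078 + (-745 - 1*(-8486))/(-147) = 10859*(1/23078) + (-745 + 8486)*(-1/147) = 10859/23078 + 7741*(-1/147) = 10859/23078 - 7741/147 = -177050525/3392466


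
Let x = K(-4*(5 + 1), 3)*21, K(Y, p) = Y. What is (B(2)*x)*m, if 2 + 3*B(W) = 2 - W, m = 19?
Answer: 6384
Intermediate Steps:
x = -504 (x = -4*(5 + 1)*21 = -4*6*21 = -24*21 = -504)
B(W) = -W/3 (B(W) = -2/3 + (2 - W)/3 = -2/3 + (2/3 - W/3) = -W/3)
(B(2)*x)*m = (-1/3*2*(-504))*19 = -2/3*(-504)*19 = 336*19 = 6384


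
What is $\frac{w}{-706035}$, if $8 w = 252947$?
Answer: $- \frac{252947}{5648280} \approx -0.044783$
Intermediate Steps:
$w = \frac{252947}{8}$ ($w = \frac{1}{8} \cdot 252947 = \frac{252947}{8} \approx 31618.0$)
$\frac{w}{-706035} = \frac{252947}{8 \left(-706035\right)} = \frac{252947}{8} \left(- \frac{1}{706035}\right) = - \frac{252947}{5648280}$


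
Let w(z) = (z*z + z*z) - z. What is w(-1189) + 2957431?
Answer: 5786062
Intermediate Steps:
w(z) = -z + 2*z² (w(z) = (z² + z²) - z = 2*z² - z = -z + 2*z²)
w(-1189) + 2957431 = -1189*(-1 + 2*(-1189)) + 2957431 = -1189*(-1 - 2378) + 2957431 = -1189*(-2379) + 2957431 = 2828631 + 2957431 = 5786062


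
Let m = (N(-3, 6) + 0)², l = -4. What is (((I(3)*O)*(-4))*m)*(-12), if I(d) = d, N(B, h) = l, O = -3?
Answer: -6912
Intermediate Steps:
N(B, h) = -4
m = 16 (m = (-4 + 0)² = (-4)² = 16)
(((I(3)*O)*(-4))*m)*(-12) = (((3*(-3))*(-4))*16)*(-12) = (-9*(-4)*16)*(-12) = (36*16)*(-12) = 576*(-12) = -6912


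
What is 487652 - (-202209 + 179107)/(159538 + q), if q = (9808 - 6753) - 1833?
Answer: 39197479311/80380 ≈ 4.8765e+5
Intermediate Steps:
q = 1222 (q = 3055 - 1833 = 1222)
487652 - (-202209 + 179107)/(159538 + q) = 487652 - (-202209 + 179107)/(159538 + 1222) = 487652 - (-23102)/160760 = 487652 - 1*(-11551/80380) = 487652 + 11551/80380 = 39197479311/80380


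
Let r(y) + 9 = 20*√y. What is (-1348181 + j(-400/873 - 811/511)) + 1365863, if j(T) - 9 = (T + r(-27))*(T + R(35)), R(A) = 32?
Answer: 3454805138434129/199007886609 + 267257860*I*√3/148701 ≈ 17360.0 + 3113.0*I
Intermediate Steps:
r(y) = -9 + 20*√y
j(T) = 9 + (32 + T)*(-9 + T + 60*I*√3) (j(T) = 9 + (T + (-9 + 20*√(-27)))*(T + 32) = 9 + (T + (-9 + 20*(3*I*√3)))*(32 + T) = 9 + (T + (-9 + 60*I*√3))*(32 + T) = 9 + (-9 + T + 60*I*√3)*(32 + T) = 9 + (32 + T)*(-9 + T + 60*I*√3))
(-1348181 + j(-400/873 - 811/511)) + 1365863 = (-1348181 + (-279 + (-400/873 - 811/511)² + 23*(-400/873 - 811/511) + 1920*I*√3 + 60*I*(-400/873 - 811/511)*√3)) + 1365863 = (-1348181 + (-279 + (-912403/446103)² + 23*(-912403/446103) + 1920*I*√3 + 60*I*(-912403/446103)*√3)) + 1365863 = (-1348181 + (-279 + 832479234409/199007886609 - 20985269/446103 + 1920*I*√3 - 18248060*I*√3/148701)) + 1365863 = (-1348181 + (-64052312586209/199007886609 + 267257860*I*√3/148701)) + 1365863 = (-268362703888994438/199007886609 + 267257860*I*√3/148701) + 1365863 = 3454805138434129/199007886609 + 267257860*I*√3/148701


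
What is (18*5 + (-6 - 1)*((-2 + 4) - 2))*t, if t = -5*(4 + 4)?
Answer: -3600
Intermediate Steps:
t = -40 (t = -5*8 = -40)
(18*5 + (-6 - 1)*((-2 + 4) - 2))*t = (18*5 + (-6 - 1)*((-2 + 4) - 2))*(-40) = (90 - 7*(2 - 2))*(-40) = (90 - 7*0)*(-40) = (90 + 0)*(-40) = 90*(-40) = -3600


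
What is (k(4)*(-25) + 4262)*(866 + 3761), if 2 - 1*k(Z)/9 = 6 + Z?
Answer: 28048874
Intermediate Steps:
k(Z) = -36 - 9*Z (k(Z) = 18 - 9*(6 + Z) = 18 + (-54 - 9*Z) = -36 - 9*Z)
(k(4)*(-25) + 4262)*(866 + 3761) = ((-36 - 9*4)*(-25) + 4262)*(866 + 3761) = ((-36 - 36)*(-25) + 4262)*4627 = (-72*(-25) + 4262)*4627 = (1800 + 4262)*4627 = 6062*4627 = 28048874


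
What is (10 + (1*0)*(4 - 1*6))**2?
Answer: 100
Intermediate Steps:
(10 + (1*0)*(4 - 1*6))**2 = (10 + 0*(4 - 6))**2 = (10 + 0*(-2))**2 = (10 + 0)**2 = 10**2 = 100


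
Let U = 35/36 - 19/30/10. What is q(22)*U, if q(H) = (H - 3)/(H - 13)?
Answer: 7771/4050 ≈ 1.9188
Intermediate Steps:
q(H) = (-3 + H)/(-13 + H)
U = 409/450 (U = 35*(1/36) - 19*1/30*(1/10) = 35/36 - 19/30*1/10 = 35/36 - 19/300 = 409/450 ≈ 0.90889)
q(22)*U = ((-3 + 22)/(-13 + 22))*(409/450) = (19/9)*(409/450) = 7771/4050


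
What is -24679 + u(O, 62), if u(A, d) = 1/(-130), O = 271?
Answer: -3208271/130 ≈ -24679.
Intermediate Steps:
u(A, d) = -1/130
-24679 + u(O, 62) = -24679 - 1/130 = -3208271/130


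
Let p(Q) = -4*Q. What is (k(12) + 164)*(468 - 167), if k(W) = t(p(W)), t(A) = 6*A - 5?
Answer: -38829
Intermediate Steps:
t(A) = -5 + 6*A
k(W) = -5 - 24*W (k(W) = -5 + 6*(-4*W) = -5 - 24*W)
(k(12) + 164)*(468 - 167) = ((-5 - 24*12) + 164)*(468 - 167) = ((-5 - 288) + 164)*301 = (-293 + 164)*301 = -129*301 = -38829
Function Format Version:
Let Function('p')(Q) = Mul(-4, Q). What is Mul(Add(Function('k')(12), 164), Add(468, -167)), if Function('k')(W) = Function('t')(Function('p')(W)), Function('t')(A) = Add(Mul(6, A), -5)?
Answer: -38829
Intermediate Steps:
Function('t')(A) = Add(-5, Mul(6, A))
Function('k')(W) = Add(-5, Mul(-24, W)) (Function('k')(W) = Add(-5, Mul(6, Mul(-4, W))) = Add(-5, Mul(-24, W)))
Mul(Add(Function('k')(12), 164), Add(468, -167)) = Mul(Add(Add(-5, Mul(-24, 12)), 164), Add(468, -167)) = Mul(Add(Add(-5, -288), 164), 301) = Mul(Add(-293, 164), 301) = Mul(-129, 301) = -38829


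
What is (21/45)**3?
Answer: 343/3375 ≈ 0.10163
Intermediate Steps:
(21/45)**3 = (21*(1/45))**3 = (7/15)**3 = 343/3375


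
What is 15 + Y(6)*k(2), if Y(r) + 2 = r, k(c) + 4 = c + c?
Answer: 15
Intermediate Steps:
k(c) = -4 + 2*c (k(c) = -4 + (c + c) = -4 + 2*c)
Y(r) = -2 + r
15 + Y(6)*k(2) = 15 + (-2 + 6)*(-4 + 2*2) = 15 + 4*(-4 + 4) = 15 + 4*0 = 15 + 0 = 15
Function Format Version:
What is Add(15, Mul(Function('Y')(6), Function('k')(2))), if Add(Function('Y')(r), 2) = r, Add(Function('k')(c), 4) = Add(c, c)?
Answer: 15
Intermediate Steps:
Function('k')(c) = Add(-4, Mul(2, c)) (Function('k')(c) = Add(-4, Add(c, c)) = Add(-4, Mul(2, c)))
Function('Y')(r) = Add(-2, r)
Add(15, Mul(Function('Y')(6), Function('k')(2))) = Add(15, Mul(Add(-2, 6), Add(-4, Mul(2, 2)))) = Add(15, Mul(4, Add(-4, 4))) = Add(15, Mul(4, 0)) = Add(15, 0) = 15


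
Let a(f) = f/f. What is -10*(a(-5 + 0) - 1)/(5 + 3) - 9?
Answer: -9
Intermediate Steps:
a(f) = 1
-10*(a(-5 + 0) - 1)/(5 + 3) - 9 = -10*(1 - 1)/(5 + 3) - 9 = -0/8 - 9 = -10*0 - 9 = 0 - 9 = -9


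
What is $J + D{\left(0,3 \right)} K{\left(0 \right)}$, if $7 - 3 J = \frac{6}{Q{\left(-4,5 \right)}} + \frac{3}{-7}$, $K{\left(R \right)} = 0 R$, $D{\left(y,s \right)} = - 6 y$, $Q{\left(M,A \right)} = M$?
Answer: $\frac{125}{42} \approx 2.9762$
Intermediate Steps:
$K{\left(R \right)} = 0$
$J = \frac{125}{42}$ ($J = \frac{7}{3} - \frac{\frac{6}{-4} + \frac{3}{-7}}{3} = \frac{7}{3} - \frac{6 \left(- \frac{1}{4}\right) + 3 \left(- \frac{1}{7}\right)}{3} = \frac{7}{3} - \frac{- \frac{3}{2} - \frac{3}{7}}{3} = \frac{7}{3} - - \frac{9}{14} = \frac{7}{3} + \frac{9}{14} = \frac{125}{42} \approx 2.9762$)
$J + D{\left(0,3 \right)} K{\left(0 \right)} = \frac{125}{42} + \left(-6\right) 0 \cdot 0 = \frac{125}{42} + 0 \cdot 0 = \frac{125}{42} + 0 = \frac{125}{42}$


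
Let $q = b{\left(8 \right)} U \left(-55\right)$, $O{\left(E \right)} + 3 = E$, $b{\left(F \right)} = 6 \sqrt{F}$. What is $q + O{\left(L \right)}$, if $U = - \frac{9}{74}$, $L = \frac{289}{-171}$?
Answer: $- \frac{802}{171} + \frac{2970 \sqrt{2}}{37} \approx 108.83$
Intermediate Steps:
$L = - \frac{289}{171}$ ($L = 289 \left(- \frac{1}{171}\right) = - \frac{289}{171} \approx -1.6901$)
$U = - \frac{9}{74}$ ($U = \left(-9\right) \frac{1}{74} = - \frac{9}{74} \approx -0.12162$)
$O{\left(E \right)} = -3 + E$
$q = \frac{2970 \sqrt{2}}{37}$ ($q = 6 \sqrt{8} \left(- \frac{9}{74}\right) \left(-55\right) = 6 \cdot 2 \sqrt{2} \left(- \frac{9}{74}\right) \left(-55\right) = 12 \sqrt{2} \left(- \frac{9}{74}\right) \left(-55\right) = - \frac{54 \sqrt{2}}{37} \left(-55\right) = \frac{2970 \sqrt{2}}{37} \approx 113.52$)
$q + O{\left(L \right)} = \frac{2970 \sqrt{2}}{37} - \frac{802}{171} = - \frac{802}{171} + \frac{2970 \sqrt{2}}{37}$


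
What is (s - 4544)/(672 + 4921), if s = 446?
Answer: -4098/5593 ≈ -0.73270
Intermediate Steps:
(s - 4544)/(672 + 4921) = (446 - 4544)/(672 + 4921) = -4098/5593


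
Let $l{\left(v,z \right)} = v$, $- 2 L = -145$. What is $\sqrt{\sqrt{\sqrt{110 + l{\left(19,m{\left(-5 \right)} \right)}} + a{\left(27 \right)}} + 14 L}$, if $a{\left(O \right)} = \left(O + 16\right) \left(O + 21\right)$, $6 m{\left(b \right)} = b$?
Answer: $\sqrt{1015 + \sqrt{2064 + \sqrt{129}}} \approx 32.566$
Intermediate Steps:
$L = \frac{145}{2}$ ($L = \left(- \frac{1}{2}\right) \left(-145\right) = \frac{145}{2} \approx 72.5$)
$m{\left(b \right)} = \frac{b}{6}$
$a{\left(O \right)} = \left(16 + O\right) \left(21 + O\right)$
$\sqrt{\sqrt{\sqrt{110 + l{\left(19,m{\left(-5 \right)} \right)}} + a{\left(27 \right)}} + 14 L} = \sqrt{\sqrt{\sqrt{110 + 19} + \left(336 + 27^{2} + 37 \cdot 27\right)} + 14 \cdot \frac{145}{2}} = \sqrt{\sqrt{\sqrt{129} + \left(336 + 729 + 999\right)} + 1015} = \sqrt{\sqrt{\sqrt{129} + 2064} + 1015} = \sqrt{\sqrt{2064 + \sqrt{129}} + 1015} = \sqrt{1015 + \sqrt{2064 + \sqrt{129}}}$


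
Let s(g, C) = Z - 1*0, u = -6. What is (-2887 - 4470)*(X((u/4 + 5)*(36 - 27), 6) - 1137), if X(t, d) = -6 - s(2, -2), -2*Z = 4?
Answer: 8394337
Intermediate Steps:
Z = -2 (Z = -1/2*4 = -2)
s(g, C) = -2 (s(g, C) = -2 - 1*0 = -2 + 0 = -2)
X(t, d) = -4 (X(t, d) = -6 - 1*(-2) = -6 + 2 = -4)
(-2887 - 4470)*(X((u/4 + 5)*(36 - 27), 6) - 1137) = (-2887 - 4470)*(-4 - 1137) = -7357*(-1141) = 8394337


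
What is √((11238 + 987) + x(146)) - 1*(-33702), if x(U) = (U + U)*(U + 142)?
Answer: 33702 + √96321 ≈ 34012.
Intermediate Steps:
x(U) = 2*U*(142 + U) (x(U) = (2*U)*(142 + U) = 2*U*(142 + U))
√((11238 + 987) + x(146)) - 1*(-33702) = √((11238 + 987) + 2*146*(142 + 146)) - 1*(-33702) = √(12225 + 2*146*288) + 33702 = √(12225 + 84096) + 33702 = √96321 + 33702 = 33702 + √96321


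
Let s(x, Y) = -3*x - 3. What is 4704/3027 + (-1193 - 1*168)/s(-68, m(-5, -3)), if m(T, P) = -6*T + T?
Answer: -1058081/202809 ≈ -5.2171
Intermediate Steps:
m(T, P) = -5*T
s(x, Y) = -3 - 3*x
4704/3027 + (-1193 - 1*168)/s(-68, m(-5, -3)) = 4704/3027 + (-1193 - 1*168)/(-3 - 3*(-68)) = 4704*(1/3027) + (-1193 - 168)/(-3 + 204) = 1568/1009 - 1361/201 = -1058081/202809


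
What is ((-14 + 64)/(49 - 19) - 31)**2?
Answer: 7744/9 ≈ 860.44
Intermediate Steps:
((-14 + 64)/(49 - 19) - 31)**2 = (50/30 - 31)**2 = (50*(1/30) - 31)**2 = (5/3 - 31)**2 = (-88/3)**2 = 7744/9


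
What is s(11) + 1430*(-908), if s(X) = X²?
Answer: -1298319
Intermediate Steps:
s(11) + 1430*(-908) = 11² + 1430*(-908) = 121 - 1298440 = -1298319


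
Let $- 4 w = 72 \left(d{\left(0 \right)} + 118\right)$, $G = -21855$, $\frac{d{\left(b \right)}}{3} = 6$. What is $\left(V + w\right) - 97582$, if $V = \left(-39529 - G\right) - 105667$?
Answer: $-223371$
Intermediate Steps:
$d{\left(b \right)} = 18$ ($d{\left(b \right)} = 3 \cdot 6 = 18$)
$w = -2448$ ($w = - \frac{72 \left(18 + 118\right)}{4} = - \frac{72 \cdot 136}{4} = \left(- \frac{1}{4}\right) 9792 = -2448$)
$V = -123341$ ($V = \left(-39529 - -21855\right) - 105667 = \left(-39529 + 21855\right) - 105667 = -17674 - 105667 = -123341$)
$\left(V + w\right) - 97582 = \left(-123341 - 2448\right) - 97582 = -125789 - 97582 = -223371$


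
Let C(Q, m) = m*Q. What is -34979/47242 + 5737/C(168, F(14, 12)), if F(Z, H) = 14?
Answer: 94378373/55556592 ≈ 1.6988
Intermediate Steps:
C(Q, m) = Q*m
-34979/47242 + 5737/C(168, F(14, 12)) = -34979/47242 + 5737/((168*14)) = -34979*1/47242 + 5737/2352 = -34979/47242 + 5737*(1/2352) = -34979/47242 + 5737/2352 = 94378373/55556592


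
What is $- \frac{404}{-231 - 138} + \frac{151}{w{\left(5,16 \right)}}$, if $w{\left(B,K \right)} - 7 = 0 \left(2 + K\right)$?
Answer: $\frac{58547}{2583} \approx 22.666$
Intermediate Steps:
$w{\left(B,K \right)} = 7$ ($w{\left(B,K \right)} = 7 + 0 \left(2 + K\right) = 7 + 0 = 7$)
$- \frac{404}{-231 - 138} + \frac{151}{w{\left(5,16 \right)}} = - \frac{404}{-231 - 138} + \frac{151}{7} = - \frac{404}{-231 - 138} + 151 \cdot \frac{1}{7} = - \frac{404}{-369} + \frac{151}{7} = \left(-404\right) \left(- \frac{1}{369}\right) + \frac{151}{7} = \frac{404}{369} + \frac{151}{7} = \frac{58547}{2583}$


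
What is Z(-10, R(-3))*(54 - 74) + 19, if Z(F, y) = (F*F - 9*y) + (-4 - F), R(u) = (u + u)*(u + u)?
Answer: 4379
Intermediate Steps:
R(u) = 4*u**2 (R(u) = (2*u)*(2*u) = 4*u**2)
Z(F, y) = -4 + F**2 - F - 9*y (Z(F, y) = (F**2 - 9*y) + (-4 - F) = -4 + F**2 - F - 9*y)
Z(-10, R(-3))*(54 - 74) + 19 = (-4 + (-10)**2 - 1*(-10) - 36*(-3)**2)*(54 - 74) + 19 = (-4 + 100 + 10 - 36*9)*(-20) + 19 = (-4 + 100 + 10 - 9*36)*(-20) + 19 = (-4 + 100 + 10 - 324)*(-20) + 19 = -218*(-20) + 19 = 4360 + 19 = 4379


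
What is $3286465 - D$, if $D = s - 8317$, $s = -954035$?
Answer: $4248817$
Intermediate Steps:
$D = -962352$ ($D = -954035 - 8317 = -962352$)
$3286465 - D = 3286465 - -962352 = 3286465 + 962352 = 4248817$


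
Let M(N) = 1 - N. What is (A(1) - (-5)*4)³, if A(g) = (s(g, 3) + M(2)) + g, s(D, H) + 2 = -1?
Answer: 4913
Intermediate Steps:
s(D, H) = -3 (s(D, H) = -2 - 1 = -3)
A(g) = -4 + g (A(g) = (-3 + (1 - 1*2)) + g = (-3 + (1 - 2)) + g = (-3 - 1) + g = -4 + g)
(A(1) - (-5)*4)³ = ((-4 + 1) - (-5)*4)³ = (-3 - 1*(-20))³ = (-3 + 20)³ = 17³ = 4913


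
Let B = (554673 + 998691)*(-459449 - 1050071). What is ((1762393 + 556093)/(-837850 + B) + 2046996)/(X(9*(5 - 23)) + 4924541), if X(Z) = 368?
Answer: 2399933792742669497/5774049160471352585 ≈ 0.41564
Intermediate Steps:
B = -2344834025280 (B = 1553364*(-1509520) = -2344834025280)
((1762393 + 556093)/(-837850 + B) + 2046996)/(X(9*(5 - 23)) + 4924541) = ((1762393 + 556093)/(-837850 - 2344834025280) + 2046996)/(368 + 4924541) = (2318486/(-2344834863130) + 2046996)/4924909 = (2318486*(-1/2344834863130) + 2046996)*(1/4924909) = (-1159243/1172417431565 + 2046996)*(1/4924909) = (2399933792742669497/1172417431565)*(1/4924909) = 2399933792742669497/5774049160471352585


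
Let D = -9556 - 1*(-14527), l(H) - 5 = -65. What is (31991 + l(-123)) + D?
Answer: 36902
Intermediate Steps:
l(H) = -60 (l(H) = 5 - 65 = -60)
D = 4971 (D = -9556 + 14527 = 4971)
(31991 + l(-123)) + D = (31991 - 60) + 4971 = 31931 + 4971 = 36902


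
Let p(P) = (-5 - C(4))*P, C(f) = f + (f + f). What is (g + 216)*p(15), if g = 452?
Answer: -170340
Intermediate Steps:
C(f) = 3*f (C(f) = f + 2*f = 3*f)
p(P) = -17*P (p(P) = (-5 - 3*4)*P = (-5 - 1*12)*P = (-5 - 12)*P = -17*P)
(g + 216)*p(15) = (452 + 216)*(-17*15) = 668*(-255) = -170340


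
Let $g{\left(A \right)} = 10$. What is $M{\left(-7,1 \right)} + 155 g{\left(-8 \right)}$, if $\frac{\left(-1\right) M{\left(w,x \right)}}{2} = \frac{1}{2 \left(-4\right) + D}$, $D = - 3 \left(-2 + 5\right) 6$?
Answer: $\frac{48051}{31} \approx 1550.0$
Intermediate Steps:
$D = -54$ ($D = - 3 \cdot 3 \cdot 6 = \left(-3\right) 18 = -54$)
$M{\left(w,x \right)} = \frac{1}{31}$ ($M{\left(w,x \right)} = - \frac{2}{2 \left(-4\right) - 54} = - \frac{2}{-8 - 54} = - \frac{2}{-62} = \left(-2\right) \left(- \frac{1}{62}\right) = \frac{1}{31}$)
$M{\left(-7,1 \right)} + 155 g{\left(-8 \right)} = \frac{1}{31} + 155 \cdot 10 = \frac{1}{31} + 1550 = \frac{48051}{31}$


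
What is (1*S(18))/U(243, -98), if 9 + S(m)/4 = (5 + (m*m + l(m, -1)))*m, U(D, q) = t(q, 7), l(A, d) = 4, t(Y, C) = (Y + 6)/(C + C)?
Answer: -83790/23 ≈ -3643.0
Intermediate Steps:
t(Y, C) = (6 + Y)/(2*C) (t(Y, C) = (6 + Y)/((2*C)) = (6 + Y)*(1/(2*C)) = (6 + Y)/(2*C))
U(D, q) = 3/7 + q/14 (U(D, q) = (½)*(6 + q)/7 = (½)*(⅐)*(6 + q) = 3/7 + q/14)
S(m) = -36 + 4*m*(9 + m²) (S(m) = -36 + 4*((5 + (m*m + 4))*m) = -36 + 4*((5 + (m² + 4))*m) = -36 + 4*((5 + (4 + m²))*m) = -36 + 4*((9 + m²)*m) = -36 + 4*(m*(9 + m²)) = -36 + 4*m*(9 + m²))
(1*S(18))/U(243, -98) = (1*(-36 + 4*18³ + 36*18))/(3/7 + (1/14)*(-98)) = (1*(-36 + 4*5832 + 648))/(3/7 - 7) = (1*(-36 + 23328 + 648))/(-46/7) = (1*23940)*(-7/46) = 23940*(-7/46) = -83790/23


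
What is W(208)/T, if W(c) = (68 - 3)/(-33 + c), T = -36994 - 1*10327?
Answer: -13/1656235 ≈ -7.8491e-6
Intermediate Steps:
T = -47321 (T = -36994 - 10327 = -47321)
W(c) = 65/(-33 + c)
W(208)/T = (65/(-33 + 208))/(-47321) = (65/175)*(-1/47321) = (65*(1/175))*(-1/47321) = (13/35)*(-1/47321) = -13/1656235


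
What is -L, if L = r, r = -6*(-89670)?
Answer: -538020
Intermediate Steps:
r = 538020
L = 538020
-L = -1*538020 = -538020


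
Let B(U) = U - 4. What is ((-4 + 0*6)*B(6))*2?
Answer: -16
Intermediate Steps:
B(U) = -4 + U
((-4 + 0*6)*B(6))*2 = ((-4 + 0*6)*(-4 + 6))*2 = ((-4 + 0)*2)*2 = -4*2*2 = -8*2 = -16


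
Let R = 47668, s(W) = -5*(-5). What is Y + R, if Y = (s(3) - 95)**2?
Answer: 52568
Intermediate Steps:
s(W) = 25
Y = 4900 (Y = (25 - 95)**2 = (-70)**2 = 4900)
Y + R = 4900 + 47668 = 52568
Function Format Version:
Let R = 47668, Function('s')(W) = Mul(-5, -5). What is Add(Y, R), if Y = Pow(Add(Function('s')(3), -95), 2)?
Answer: 52568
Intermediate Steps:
Function('s')(W) = 25
Y = 4900 (Y = Pow(Add(25, -95), 2) = Pow(-70, 2) = 4900)
Add(Y, R) = Add(4900, 47668) = 52568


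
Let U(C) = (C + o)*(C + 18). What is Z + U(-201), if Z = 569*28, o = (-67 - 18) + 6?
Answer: 67172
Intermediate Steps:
o = -79 (o = -85 + 6 = -79)
U(C) = (-79 + C)*(18 + C) (U(C) = (C - 79)*(C + 18) = (-79 + C)*(18 + C))
Z = 15932
Z + U(-201) = 15932 + (-1422 + (-201)² - 61*(-201)) = 15932 + (-1422 + 40401 + 12261) = 15932 + 51240 = 67172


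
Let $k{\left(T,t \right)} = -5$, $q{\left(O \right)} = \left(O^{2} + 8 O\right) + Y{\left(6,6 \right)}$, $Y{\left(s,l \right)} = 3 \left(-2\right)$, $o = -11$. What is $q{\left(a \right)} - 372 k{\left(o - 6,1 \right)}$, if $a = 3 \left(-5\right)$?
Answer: $1959$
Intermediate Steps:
$a = -15$
$Y{\left(s,l \right)} = -6$
$q{\left(O \right)} = -6 + O^{2} + 8 O$ ($q{\left(O \right)} = \left(O^{2} + 8 O\right) - 6 = -6 + O^{2} + 8 O$)
$q{\left(a \right)} - 372 k{\left(o - 6,1 \right)} = \left(-6 + \left(-15\right)^{2} + 8 \left(-15\right)\right) - -1860 = \left(-6 + 225 - 120\right) + 1860 = 99 + 1860 = 1959$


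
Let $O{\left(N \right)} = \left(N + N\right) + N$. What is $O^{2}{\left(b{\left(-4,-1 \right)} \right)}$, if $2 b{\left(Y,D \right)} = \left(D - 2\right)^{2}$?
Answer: $\frac{729}{4} \approx 182.25$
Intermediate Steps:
$b{\left(Y,D \right)} = \frac{\left(-2 + D\right)^{2}}{2}$ ($b{\left(Y,D \right)} = \frac{\left(D - 2\right)^{2}}{2} = \frac{\left(-2 + D\right)^{2}}{2}$)
$O{\left(N \right)} = 3 N$ ($O{\left(N \right)} = 2 N + N = 3 N$)
$O^{2}{\left(b{\left(-4,-1 \right)} \right)} = \left(3 \frac{\left(-2 - 1\right)^{2}}{2}\right)^{2} = \left(3 \frac{\left(-3\right)^{2}}{2}\right)^{2} = \left(3 \cdot \frac{1}{2} \cdot 9\right)^{2} = \left(3 \cdot \frac{9}{2}\right)^{2} = \left(\frac{27}{2}\right)^{2} = \frac{729}{4}$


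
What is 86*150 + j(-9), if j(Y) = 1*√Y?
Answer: 12900 + 3*I ≈ 12900.0 + 3.0*I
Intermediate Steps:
j(Y) = √Y
86*150 + j(-9) = 86*150 + √(-9) = 12900 + 3*I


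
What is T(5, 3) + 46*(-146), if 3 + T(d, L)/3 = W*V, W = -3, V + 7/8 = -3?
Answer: -53521/8 ≈ -6690.1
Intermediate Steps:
V = -31/8 (V = -7/8 - 3 = -31/8 ≈ -3.8750)
T(d, L) = 207/8 (T(d, L) = -9 + 3*(-3*(-31/8)) = -9 + 3*(93/8) = -9 + 279/8 = 207/8)
T(5, 3) + 46*(-146) = 207/8 + 46*(-146) = 207/8 - 6716 = -53521/8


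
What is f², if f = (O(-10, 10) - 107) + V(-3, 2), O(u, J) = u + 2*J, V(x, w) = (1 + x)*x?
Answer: 8281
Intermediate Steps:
V(x, w) = x*(1 + x)
f = -91 (f = ((-10 + 2*10) - 107) - 3*(1 - 3) = ((-10 + 20) - 107) - 3*(-2) = (10 - 107) + 6 = -97 + 6 = -91)
f² = (-91)² = 8281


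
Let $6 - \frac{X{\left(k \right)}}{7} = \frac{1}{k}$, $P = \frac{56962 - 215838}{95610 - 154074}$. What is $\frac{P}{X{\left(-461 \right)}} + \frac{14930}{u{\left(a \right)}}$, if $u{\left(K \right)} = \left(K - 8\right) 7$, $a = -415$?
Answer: $- \frac{22076325289}{4435191096} \approx -4.9775$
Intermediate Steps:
$u{\left(K \right)} = -56 + 7 K$ ($u{\left(K \right)} = \left(-8 + K\right) 7 = -56 + 7 K$)
$P = \frac{39719}{14616}$ ($P = - \frac{158876}{-58464} = \left(-158876\right) \left(- \frac{1}{58464}\right) = \frac{39719}{14616} \approx 2.7175$)
$X{\left(k \right)} = 42 - \frac{7}{k}$
$\frac{P}{X{\left(-461 \right)}} + \frac{14930}{u{\left(a \right)}} = \frac{39719}{14616 \left(42 - \frac{7}{-461}\right)} + \frac{14930}{-56 + 7 \left(-415\right)} = \frac{39719}{14616 \left(42 - - \frac{7}{461}\right)} + \frac{14930}{-56 - 2905} = \frac{39719}{14616 \left(42 + \frac{7}{461}\right)} + \frac{14930}{-2961} = \frac{39719}{14616 \cdot \frac{19369}{461}} + 14930 \left(- \frac{1}{2961}\right) = \frac{39719}{14616} \cdot \frac{461}{19369} - \frac{14930}{2961} = \frac{18310459}{283097304} - \frac{14930}{2961} = - \frac{22076325289}{4435191096}$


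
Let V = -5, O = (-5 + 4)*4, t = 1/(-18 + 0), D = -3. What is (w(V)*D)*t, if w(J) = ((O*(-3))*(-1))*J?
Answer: 10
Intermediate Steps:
t = -1/18 (t = 1/(-18) = -1/18 ≈ -0.055556)
O = -4 (O = -1*4 = -4)
w(J) = -12*J (w(J) = (-4*(-3)*(-1))*J = (12*(-1))*J = -12*J)
(w(V)*D)*t = (-12*(-5)*(-3))*(-1/18) = (60*(-3))*(-1/18) = -180*(-1/18) = 10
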